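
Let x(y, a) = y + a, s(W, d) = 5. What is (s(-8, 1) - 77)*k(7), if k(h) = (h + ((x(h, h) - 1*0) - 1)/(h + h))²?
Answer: -221778/49 ≈ -4526.1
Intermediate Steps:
x(y, a) = a + y
k(h) = (h + (-1 + 2*h)/(2*h))² (k(h) = (h + (((h + h) - 1*0) - 1)/(h + h))² = (h + ((2*h + 0) - 1)/((2*h)))² = (h + (2*h - 1)*(1/(2*h)))² = (h + (-1 + 2*h)*(1/(2*h)))² = (h + (-1 + 2*h)/(2*h))²)
(s(-8, 1) - 77)*k(7) = (5 - 77)*((¼)*(-1 + 2*7 + 2*7²)²/7²) = -18*(-1 + 14 + 2*49)²/49 = -18*(-1 + 14 + 98)²/49 = -18*111²/49 = -18*12321/49 = -72*12321/196 = -221778/49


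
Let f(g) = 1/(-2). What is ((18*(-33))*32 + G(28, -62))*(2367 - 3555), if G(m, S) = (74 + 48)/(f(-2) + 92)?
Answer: 22579920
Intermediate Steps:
f(g) = -½
G(m, S) = 4/3 (G(m, S) = (74 + 48)/(-½ + 92) = 122/(183/2) = 122*(2/183) = 4/3)
((18*(-33))*32 + G(28, -62))*(2367 - 3555) = ((18*(-33))*32 + 4/3)*(2367 - 3555) = (-594*32 + 4/3)*(-1188) = (-19008 + 4/3)*(-1188) = -57020/3*(-1188) = 22579920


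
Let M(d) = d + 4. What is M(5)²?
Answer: 81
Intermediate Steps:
M(d) = 4 + d
M(5)² = (4 + 5)² = 9² = 81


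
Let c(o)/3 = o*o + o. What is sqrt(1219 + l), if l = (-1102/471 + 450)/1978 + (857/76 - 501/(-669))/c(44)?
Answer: sqrt(2068827340366217812286716635)/1302625567980 ≈ 34.917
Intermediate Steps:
c(o) = 3*o + 3*o**2 (c(o) = 3*(o*o + o) = 3*(o**2 + o) = 3*(o + o**2) = 3*o + 3*o**2)
l = 3569362488179/15631506815760 (l = (-1102/471 + 450)/1978 + (857/76 - 501/(-669))/((3*44*(1 + 44))) = (-1102*1/471 + 450)*(1/1978) + (857*(1/76) - 501*(-1/669))/((3*44*45)) = (-1102/471 + 450)*(1/1978) + (857/76 + 167/223)/5940 = (210848/471)*(1/1978) + (203803/16948)*(1/5940) = 105424/465819 + 203803/100671120 = 3569362488179/15631506815760 ≈ 0.22834)
sqrt(1219 + l) = sqrt(1219 + 3569362488179/15631506815760) = sqrt(19058376170899619/15631506815760) = sqrt(2068827340366217812286716635)/1302625567980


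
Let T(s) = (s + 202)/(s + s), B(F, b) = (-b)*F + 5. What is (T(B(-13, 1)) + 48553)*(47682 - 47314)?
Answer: 160827776/9 ≈ 1.7870e+7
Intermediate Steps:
B(F, b) = 5 - F*b (B(F, b) = -F*b + 5 = 5 - F*b)
T(s) = (202 + s)/(2*s) (T(s) = (202 + s)/((2*s)) = (202 + s)*(1/(2*s)) = (202 + s)/(2*s))
(T(B(-13, 1)) + 48553)*(47682 - 47314) = ((202 + (5 - 1*(-13)*1))/(2*(5 - 1*(-13)*1)) + 48553)*(47682 - 47314) = ((202 + (5 + 13))/(2*(5 + 13)) + 48553)*368 = ((½)*(202 + 18)/18 + 48553)*368 = ((½)*(1/18)*220 + 48553)*368 = (55/9 + 48553)*368 = (437032/9)*368 = 160827776/9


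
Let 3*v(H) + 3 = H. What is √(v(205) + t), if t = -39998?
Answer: 4*I*√22461/3 ≈ 199.83*I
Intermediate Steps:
v(H) = -1 + H/3
√(v(205) + t) = √((-1 + (⅓)*205) - 39998) = √((-1 + 205/3) - 39998) = √(202/3 - 39998) = √(-119792/3) = 4*I*√22461/3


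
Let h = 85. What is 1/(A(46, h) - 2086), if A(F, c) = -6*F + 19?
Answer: -1/2343 ≈ -0.00042680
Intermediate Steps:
A(F, c) = 19 - 6*F
1/(A(46, h) - 2086) = 1/((19 - 6*46) - 2086) = 1/((19 - 276) - 2086) = 1/(-257 - 2086) = 1/(-2343) = -1/2343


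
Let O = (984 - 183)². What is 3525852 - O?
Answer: 2884251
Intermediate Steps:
O = 641601 (O = 801² = 641601)
3525852 - O = 3525852 - 1*641601 = 3525852 - 641601 = 2884251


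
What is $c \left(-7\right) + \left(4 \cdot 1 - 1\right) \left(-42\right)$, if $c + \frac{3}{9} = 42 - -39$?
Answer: $- \frac{2072}{3} \approx -690.67$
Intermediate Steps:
$c = \frac{242}{3}$ ($c = - \frac{1}{3} + \left(42 - -39\right) = - \frac{1}{3} + \left(42 + 39\right) = - \frac{1}{3} + 81 = \frac{242}{3} \approx 80.667$)
$c \left(-7\right) + \left(4 \cdot 1 - 1\right) \left(-42\right) = \frac{242}{3} \left(-7\right) + \left(4 \cdot 1 - 1\right) \left(-42\right) = - \frac{1694}{3} + \left(4 - 1\right) \left(-42\right) = - \frac{1694}{3} + 3 \left(-42\right) = - \frac{1694}{3} - 126 = - \frac{2072}{3}$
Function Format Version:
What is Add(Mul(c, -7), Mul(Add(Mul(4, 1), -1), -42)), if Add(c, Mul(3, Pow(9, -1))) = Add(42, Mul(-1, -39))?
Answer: Rational(-2072, 3) ≈ -690.67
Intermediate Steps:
c = Rational(242, 3) (c = Add(Rational(-1, 3), Add(42, Mul(-1, -39))) = Add(Rational(-1, 3), Add(42, 39)) = Add(Rational(-1, 3), 81) = Rational(242, 3) ≈ 80.667)
Add(Mul(c, -7), Mul(Add(Mul(4, 1), -1), -42)) = Add(Mul(Rational(242, 3), -7), Mul(Add(Mul(4, 1), -1), -42)) = Add(Rational(-1694, 3), Mul(Add(4, -1), -42)) = Add(Rational(-1694, 3), Mul(3, -42)) = Add(Rational(-1694, 3), -126) = Rational(-2072, 3)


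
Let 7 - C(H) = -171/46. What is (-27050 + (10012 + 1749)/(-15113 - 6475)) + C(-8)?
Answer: -13425923261/496524 ≈ -27040.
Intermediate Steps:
C(H) = 493/46 (C(H) = 7 - (-171)/46 = 7 - 1*(-171/46) = 7 + 171/46 = 493/46)
(-27050 + (10012 + 1749)/(-15113 - 6475)) + C(-8) = (-27050 + (10012 + 1749)/(-15113 - 6475)) + 493/46 = (-27050 + 11761/(-21588)) + 493/46 = (-27050 + 11761*(-1/21588)) + 493/46 = (-27050 - 11761/21588) + 493/46 = -583967161/21588 + 493/46 = -13425923261/496524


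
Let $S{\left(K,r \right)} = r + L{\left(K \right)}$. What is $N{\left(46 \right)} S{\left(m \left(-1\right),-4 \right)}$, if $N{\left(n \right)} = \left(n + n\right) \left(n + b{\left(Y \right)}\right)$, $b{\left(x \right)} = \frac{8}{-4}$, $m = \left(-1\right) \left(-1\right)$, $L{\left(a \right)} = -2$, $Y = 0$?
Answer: $-24288$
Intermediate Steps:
$m = 1$
$b{\left(x \right)} = -2$ ($b{\left(x \right)} = 8 \left(- \frac{1}{4}\right) = -2$)
$S{\left(K,r \right)} = -2 + r$ ($S{\left(K,r \right)} = r - 2 = -2 + r$)
$N{\left(n \right)} = 2 n \left(-2 + n\right)$ ($N{\left(n \right)} = \left(n + n\right) \left(n - 2\right) = 2 n \left(-2 + n\right)$)
$N{\left(46 \right)} S{\left(m \left(-1\right),-4 \right)} = 2 \cdot 46 \left(-2 + 46\right) \left(-2 - 4\right) = 2 \cdot 46 \cdot 44 \left(-6\right) = 4048 \left(-6\right) = -24288$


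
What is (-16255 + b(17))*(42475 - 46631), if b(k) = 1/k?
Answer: 1148444104/17 ≈ 6.7556e+7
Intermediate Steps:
(-16255 + b(17))*(42475 - 46631) = (-16255 + 1/17)*(42475 - 46631) = (-16255 + 1/17)*(-4156) = -276334/17*(-4156) = 1148444104/17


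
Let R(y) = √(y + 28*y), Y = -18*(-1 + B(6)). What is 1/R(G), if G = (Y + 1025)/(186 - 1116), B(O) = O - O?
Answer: -I*√28129710/30247 ≈ -0.17535*I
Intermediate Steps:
B(O) = 0
Y = 18 (Y = -18*(-1 + 0) = -18*(-1) = 18)
G = -1043/930 (G = (18 + 1025)/(186 - 1116) = 1043/(-930) = 1043*(-1/930) = -1043/930 ≈ -1.1215)
R(y) = √29*√y (R(y) = √(29*y) = √29*√y)
1/R(G) = 1/(√29*√(-1043/930)) = 1/(√29*(I*√969990/930)) = 1/(I*√28129710/930) = -I*√28129710/30247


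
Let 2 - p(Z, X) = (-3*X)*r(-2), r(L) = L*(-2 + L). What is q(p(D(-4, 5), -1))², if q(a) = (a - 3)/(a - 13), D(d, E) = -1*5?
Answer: 25/49 ≈ 0.51020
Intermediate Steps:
D(d, E) = -5
p(Z, X) = 2 + 24*X (p(Z, X) = 2 - (-3*X)*(-2*(-2 - 2)) = 2 - (-3*X)*(-2*(-4)) = 2 - (-3*X)*8 = 2 - (-24)*X = 2 + 24*X)
q(a) = (-3 + a)/(-13 + a)
q(p(D(-4, 5), -1))² = ((-3 + (2 + 24*(-1)))/(-13 + (2 + 24*(-1))))² = ((-3 + (2 - 24))/(-13 + (2 - 24)))² = ((-3 - 22)/(-13 - 22))² = (-25/(-35))² = (-1/35*(-25))² = (5/7)² = 25/49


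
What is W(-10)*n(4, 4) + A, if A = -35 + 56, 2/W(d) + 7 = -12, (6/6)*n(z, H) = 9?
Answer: 381/19 ≈ 20.053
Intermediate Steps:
n(z, H) = 9
W(d) = -2/19 (W(d) = 2/(-7 - 12) = 2/(-19) = 2*(-1/19) = -2/19)
A = 21
W(-10)*n(4, 4) + A = -2/19*9 + 21 = -18/19 + 21 = 381/19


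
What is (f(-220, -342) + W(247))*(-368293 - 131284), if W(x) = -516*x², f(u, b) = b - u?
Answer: 15727066635982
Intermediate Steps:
(f(-220, -342) + W(247))*(-368293 - 131284) = ((-342 - 1*(-220)) - 516*247²)*(-368293 - 131284) = ((-342 + 220) - 516*61009)*(-499577) = (-122 - 31480644)*(-499577) = -31480766*(-499577) = 15727066635982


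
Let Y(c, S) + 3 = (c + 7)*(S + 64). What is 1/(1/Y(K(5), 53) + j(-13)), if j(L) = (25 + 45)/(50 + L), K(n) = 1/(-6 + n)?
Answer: 25863/48967 ≈ 0.52817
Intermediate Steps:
Y(c, S) = -3 + (7 + c)*(64 + S) (Y(c, S) = -3 + (c + 7)*(S + 64) = -3 + (7 + c)*(64 + S))
j(L) = 70/(50 + L)
1/(1/Y(K(5), 53) + j(-13)) = 1/(1/(445 + 7*53 + 64/(-6 + 5) + 53/(-6 + 5)) + 70/(50 - 13)) = 1/(1/(445 + 371 + 64/(-1) + 53/(-1)) + 70/37) = 1/(1/(445 + 371 + 64*(-1) + 53*(-1)) + 70*(1/37)) = 1/(1/(445 + 371 - 64 - 53) + 70/37) = 1/(1/699 + 70/37) = 1/(48967/25863) = 25863/48967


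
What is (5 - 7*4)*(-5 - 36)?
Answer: 943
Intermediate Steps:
(5 - 7*4)*(-5 - 36) = (5 - 28)*(-41) = -23*(-41) = 943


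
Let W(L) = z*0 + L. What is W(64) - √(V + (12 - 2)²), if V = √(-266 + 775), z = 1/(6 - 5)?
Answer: 64 - √(100 + √509) ≈ 52.929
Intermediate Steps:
z = 1 (z = 1/1 = 1)
V = √509 ≈ 22.561
W(L) = L (W(L) = 1*0 + L = 0 + L = L)
W(64) - √(V + (12 - 2)²) = 64 - √(√509 + (12 - 2)²) = 64 - √(√509 + 10²) = 64 - √(√509 + 100) = 64 - √(100 + √509)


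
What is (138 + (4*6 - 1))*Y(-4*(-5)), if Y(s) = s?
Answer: 3220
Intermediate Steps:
(138 + (4*6 - 1))*Y(-4*(-5)) = (138 + (4*6 - 1))*(-4*(-5)) = (138 + (24 - 1))*20 = (138 + 23)*20 = 161*20 = 3220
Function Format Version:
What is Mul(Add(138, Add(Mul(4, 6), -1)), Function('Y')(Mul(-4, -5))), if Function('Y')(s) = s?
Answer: 3220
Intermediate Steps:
Mul(Add(138, Add(Mul(4, 6), -1)), Function('Y')(Mul(-4, -5))) = Mul(Add(138, Add(Mul(4, 6), -1)), Mul(-4, -5)) = Mul(Add(138, Add(24, -1)), 20) = Mul(Add(138, 23), 20) = Mul(161, 20) = 3220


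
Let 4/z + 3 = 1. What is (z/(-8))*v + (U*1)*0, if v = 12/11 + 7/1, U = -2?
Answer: 89/44 ≈ 2.0227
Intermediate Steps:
z = -2 (z = 4/(-3 + 1) = 4/(-2) = 4*(-1/2) = -2)
v = 89/11 (v = 12*(1/11) + 7*1 = 12/11 + 7 = 89/11 ≈ 8.0909)
(z/(-8))*v + (U*1)*0 = -2/(-8)*(89/11) - 2*1*0 = -2*(-1/8)*(89/11) - 2*0 = (1/4)*(89/11) + 0 = 89/44 + 0 = 89/44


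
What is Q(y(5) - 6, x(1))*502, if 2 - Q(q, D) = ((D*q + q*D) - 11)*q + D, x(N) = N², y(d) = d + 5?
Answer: 6526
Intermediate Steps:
y(d) = 5 + d
Q(q, D) = 2 - D - q*(-11 + 2*D*q) (Q(q, D) = 2 - (((D*q + q*D) - 11)*q + D) = 2 - (((D*q + D*q) - 11)*q + D) = 2 - ((2*D*q - 11)*q + D) = 2 - ((-11 + 2*D*q)*q + D) = 2 - (q*(-11 + 2*D*q) + D) = 2 - (D + q*(-11 + 2*D*q)) = 2 + (-D - q*(-11 + 2*D*q)) = 2 - D - q*(-11 + 2*D*q))
Q(y(5) - 6, x(1))*502 = (2 - 1*1² + 11*((5 + 5) - 6) - 2*1²*((5 + 5) - 6)²)*502 = (2 - 1*1 + 11*(10 - 6) - 2*1*(10 - 6)²)*502 = (2 - 1 + 11*4 - 2*1*4²)*502 = (2 - 1 + 44 - 2*1*16)*502 = (2 - 1 + 44 - 32)*502 = 13*502 = 6526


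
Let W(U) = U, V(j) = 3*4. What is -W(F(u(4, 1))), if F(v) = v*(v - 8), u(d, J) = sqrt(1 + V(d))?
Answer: -13 + 8*sqrt(13) ≈ 15.844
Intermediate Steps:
V(j) = 12
u(d, J) = sqrt(13) (u(d, J) = sqrt(1 + 12) = sqrt(13))
F(v) = v*(-8 + v)
-W(F(u(4, 1))) = -sqrt(13)*(-8 + sqrt(13))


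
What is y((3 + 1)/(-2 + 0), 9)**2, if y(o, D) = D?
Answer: 81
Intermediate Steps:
y((3 + 1)/(-2 + 0), 9)**2 = 9**2 = 81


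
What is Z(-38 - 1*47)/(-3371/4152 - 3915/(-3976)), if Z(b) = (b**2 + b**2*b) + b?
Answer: -626270127420/178249 ≈ -3.5135e+6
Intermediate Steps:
Z(b) = b + b**2 + b**3 (Z(b) = (b**2 + b**3) + b = b + b**2 + b**3)
Z(-38 - 1*47)/(-3371/4152 - 3915/(-3976)) = ((-38 - 1*47)*(1 + (-38 - 1*47) + (-38 - 1*47)**2))/(-3371/4152 - 3915/(-3976)) = ((-38 - 47)*(1 + (-38 - 47) + (-38 - 47)**2))/(-3371*1/4152 - 3915*(-1/3976)) = (-85*(1 - 85 + (-85)**2))/(-3371/4152 + 3915/3976) = (-85*(1 - 85 + 7225))/(178249/1031772) = -85*7141*(1031772/178249) = -606985*1031772/178249 = -626270127420/178249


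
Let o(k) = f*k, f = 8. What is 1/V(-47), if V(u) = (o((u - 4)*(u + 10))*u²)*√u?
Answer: -I*√47/1567312008 ≈ -4.3742e-9*I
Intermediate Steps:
o(k) = 8*k
V(u) = 8*u^(5/2)*(-4 + u)*(10 + u) (V(u) = ((8*((u - 4)*(u + 10)))*u²)*√u = ((8*((-4 + u)*(10 + u)))*u²)*√u = ((8*(-4 + u)*(10 + u))*u²)*√u = (8*u²*(-4 + u)*(10 + u))*√u = 8*u^(5/2)*(-4 + u)*(10 + u))
1/V(-47) = 1/(8*(-47)^(5/2)*(-40 + (-47)² + 6*(-47))) = 1/(8*(2209*I*√47)*(-40 + 2209 - 282)) = 1/(8*(2209*I*√47)*1887) = 1/(33347064*I*√47) = -I*√47/1567312008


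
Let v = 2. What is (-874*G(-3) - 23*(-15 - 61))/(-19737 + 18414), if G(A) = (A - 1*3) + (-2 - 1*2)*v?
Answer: -13984/1323 ≈ -10.570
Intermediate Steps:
G(A) = -11 + A (G(A) = (A - 1*3) + (-2 - 1*2)*2 = (A - 3) + (-2 - 2)*2 = (-3 + A) - 4*2 = (-3 + A) - 8 = -11 + A)
(-874*G(-3) - 23*(-15 - 61))/(-19737 + 18414) = (-874*(-11 - 3) - 23*(-15 - 61))/(-19737 + 18414) = (-874*(-14) - 23*(-76))/(-1323) = (12236 + 1748)*(-1/1323) = 13984*(-1/1323) = -13984/1323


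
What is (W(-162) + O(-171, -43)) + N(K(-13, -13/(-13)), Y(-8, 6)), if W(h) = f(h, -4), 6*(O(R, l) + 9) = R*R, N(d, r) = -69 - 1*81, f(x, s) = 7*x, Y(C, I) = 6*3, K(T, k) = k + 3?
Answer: 7161/2 ≈ 3580.5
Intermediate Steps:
K(T, k) = 3 + k
Y(C, I) = 18
N(d, r) = -150 (N(d, r) = -69 - 81 = -150)
O(R, l) = -9 + R²/6 (O(R, l) = -9 + (R*R)/6 = -9 + R²/6)
W(h) = 7*h
(W(-162) + O(-171, -43)) + N(K(-13, -13/(-13)), Y(-8, 6)) = (7*(-162) + (-9 + (⅙)*(-171)²)) - 150 = (-1134 + (-9 + (⅙)*29241)) - 150 = (-1134 + (-9 + 9747/2)) - 150 = (-1134 + 9729/2) - 150 = 7461/2 - 150 = 7161/2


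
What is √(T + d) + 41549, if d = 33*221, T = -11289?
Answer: 41549 + 6*I*√111 ≈ 41549.0 + 63.214*I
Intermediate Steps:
d = 7293
√(T + d) + 41549 = √(-11289 + 7293) + 41549 = √(-3996) + 41549 = 6*I*√111 + 41549 = 41549 + 6*I*√111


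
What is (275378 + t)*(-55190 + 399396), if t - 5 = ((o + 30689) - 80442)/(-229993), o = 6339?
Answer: 21800702030532998/229993 ≈ 9.4789e+10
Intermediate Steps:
t = 1193379/229993 (t = 5 + ((6339 + 30689) - 80442)/(-229993) = 5 + (37028 - 80442)*(-1/229993) = 5 - 43414*(-1/229993) = 5 + 43414/229993 = 1193379/229993 ≈ 5.1888)
(275378 + t)*(-55190 + 399396) = (275378 + 1193379/229993)*(-55190 + 399396) = (63336205733/229993)*344206 = 21800702030532998/229993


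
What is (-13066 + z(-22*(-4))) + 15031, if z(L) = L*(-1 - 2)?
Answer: 1701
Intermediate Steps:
z(L) = -3*L (z(L) = L*(-3) = -3*L)
(-13066 + z(-22*(-4))) + 15031 = (-13066 - (-66)*(-4)) + 15031 = (-13066 - 3*88) + 15031 = (-13066 - 264) + 15031 = -13330 + 15031 = 1701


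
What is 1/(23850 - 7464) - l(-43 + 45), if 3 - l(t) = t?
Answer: -16385/16386 ≈ -0.99994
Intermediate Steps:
l(t) = 3 - t
1/(23850 - 7464) - l(-43 + 45) = 1/(23850 - 7464) - (3 - (-43 + 45)) = 1/16386 - (3 - 1*2) = 1/16386 - (3 - 2) = 1/16386 - 1*1 = 1/16386 - 1 = -16385/16386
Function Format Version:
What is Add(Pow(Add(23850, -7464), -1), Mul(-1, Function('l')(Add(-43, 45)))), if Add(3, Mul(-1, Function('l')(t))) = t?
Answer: Rational(-16385, 16386) ≈ -0.99994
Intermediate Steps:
Function('l')(t) = Add(3, Mul(-1, t))
Add(Pow(Add(23850, -7464), -1), Mul(-1, Function('l')(Add(-43, 45)))) = Add(Pow(Add(23850, -7464), -1), Mul(-1, Add(3, Mul(-1, Add(-43, 45))))) = Add(Pow(16386, -1), Mul(-1, Add(3, Mul(-1, 2)))) = Add(Rational(1, 16386), Mul(-1, Add(3, -2))) = Add(Rational(1, 16386), Mul(-1, 1)) = Add(Rational(1, 16386), -1) = Rational(-16385, 16386)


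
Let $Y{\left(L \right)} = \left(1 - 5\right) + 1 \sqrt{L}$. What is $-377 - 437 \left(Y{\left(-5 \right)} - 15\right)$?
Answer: $7926 - 437 i \sqrt{5} \approx 7926.0 - 977.16 i$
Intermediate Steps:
$Y{\left(L \right)} = -4 + \sqrt{L}$
$-377 - 437 \left(Y{\left(-5 \right)} - 15\right) = -377 - 437 \left(\left(-4 + \sqrt{-5}\right) - 15\right) = -377 - 437 \left(\left(-4 + i \sqrt{5}\right) - 15\right) = -377 - 437 \left(-19 + i \sqrt{5}\right) = -377 + \left(8303 - 437 i \sqrt{5}\right) = 7926 - 437 i \sqrt{5}$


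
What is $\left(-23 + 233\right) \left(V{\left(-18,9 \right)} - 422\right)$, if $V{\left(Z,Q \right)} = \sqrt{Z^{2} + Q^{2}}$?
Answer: $-88620 + 1890 \sqrt{5} \approx -84394.0$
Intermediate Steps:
$V{\left(Z,Q \right)} = \sqrt{Q^{2} + Z^{2}}$
$\left(-23 + 233\right) \left(V{\left(-18,9 \right)} - 422\right) = \left(-23 + 233\right) \left(\sqrt{9^{2} + \left(-18\right)^{2}} - 422\right) = 210 \left(\sqrt{81 + 324} - 422\right) = 210 \left(\sqrt{405} - 422\right) = 210 \left(9 \sqrt{5} - 422\right) = 210 \left(-422 + 9 \sqrt{5}\right) = -88620 + 1890 \sqrt{5}$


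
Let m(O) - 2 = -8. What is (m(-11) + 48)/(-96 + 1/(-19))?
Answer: -798/1825 ≈ -0.43726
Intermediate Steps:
m(O) = -6 (m(O) = 2 - 8 = -6)
(m(-11) + 48)/(-96 + 1/(-19)) = (-6 + 48)/(-96 + 1/(-19)) = 42/(-96 - 1/19) = 42/(-1825/19) = 42*(-19/1825) = -798/1825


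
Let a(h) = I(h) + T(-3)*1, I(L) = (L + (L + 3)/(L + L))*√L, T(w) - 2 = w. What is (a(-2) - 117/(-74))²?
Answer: (86 - 333*I*√2)²/21904 ≈ -9.7873 - 3.698*I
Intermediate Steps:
T(w) = 2 + w
I(L) = √L*(L + (3 + L)/(2*L)) (I(L) = (L + (3 + L)/((2*L)))*√L = (L + (3 + L)*(1/(2*L)))*√L = (L + (3 + L)/(2*L))*√L = √L*(L + (3 + L)/(2*L)))
a(h) = -1 + (3 + h*(1 + 2*h))/(2*√h) (a(h) = (3 + h*(1 + 2*h))/(2*√h) + (2 - 3)*1 = (3 + h*(1 + 2*h))/(2*√h) - 1*1 = (3 + h*(1 + 2*h))/(2*√h) - 1 = -1 + (3 + h*(1 + 2*h))/(2*√h))
(a(-2) - 117/(-74))² = ((3 - 2*I*√2 - 2*(1 + 2*(-2)))/(2*√(-2)) - 117/(-74))² = ((-I*√2/2)*(3 - 2*I*√2 - 2*(1 - 4))/2 - 117*(-1/74))² = ((-I*√2/2)*(3 - 2*I*√2 - 2*(-3))/2 + 117/74)² = ((-I*√2/2)*(3 - 2*I*√2 + 6)/2 + 117/74)² = ((-I*√2/2)*(9 - 2*I*√2)/2 + 117/74)² = (-I*√2*(9 - 2*I*√2)/4 + 117/74)² = (117/74 - I*√2*(9 - 2*I*√2)/4)²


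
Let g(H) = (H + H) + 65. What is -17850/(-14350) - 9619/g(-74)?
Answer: 398612/3403 ≈ 117.14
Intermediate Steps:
g(H) = 65 + 2*H (g(H) = 2*H + 65 = 65 + 2*H)
-17850/(-14350) - 9619/g(-74) = -17850/(-14350) - 9619/(65 + 2*(-74)) = -17850*(-1/14350) - 9619/(65 - 148) = 51/41 - 9619/(-83) = 51/41 - 9619*(-1/83) = 51/41 + 9619/83 = 398612/3403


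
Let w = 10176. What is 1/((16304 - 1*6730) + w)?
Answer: 1/19750 ≈ 5.0633e-5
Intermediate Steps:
1/((16304 - 1*6730) + w) = 1/((16304 - 1*6730) + 10176) = 1/((16304 - 6730) + 10176) = 1/(9574 + 10176) = 1/19750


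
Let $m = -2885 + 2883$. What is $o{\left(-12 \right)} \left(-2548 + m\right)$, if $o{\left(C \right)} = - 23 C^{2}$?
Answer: $8445600$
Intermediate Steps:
$m = -2$
$o{\left(-12 \right)} \left(-2548 + m\right) = - 23 \left(-12\right)^{2} \left(-2548 - 2\right) = \left(-23\right) 144 \left(-2550\right) = \left(-3312\right) \left(-2550\right) = 8445600$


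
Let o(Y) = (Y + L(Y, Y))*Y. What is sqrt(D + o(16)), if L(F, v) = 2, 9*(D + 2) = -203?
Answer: sqrt(2371)/3 ≈ 16.231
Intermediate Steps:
D = -221/9 (D = -2 + (1/9)*(-203) = -2 - 203/9 = -221/9 ≈ -24.556)
o(Y) = Y*(2 + Y) (o(Y) = (Y + 2)*Y = (2 + Y)*Y = Y*(2 + Y))
sqrt(D + o(16)) = sqrt(-221/9 + 16*(2 + 16)) = sqrt(-221/9 + 16*18) = sqrt(-221/9 + 288) = sqrt(2371/9) = sqrt(2371)/3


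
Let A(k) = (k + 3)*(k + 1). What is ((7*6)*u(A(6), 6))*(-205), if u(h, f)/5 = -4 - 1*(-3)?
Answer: 43050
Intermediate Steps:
A(k) = (1 + k)*(3 + k) (A(k) = (3 + k)*(1 + k) = (1 + k)*(3 + k))
u(h, f) = -5 (u(h, f) = 5*(-4 - 1*(-3)) = 5*(-4 + 3) = 5*(-1) = -5)
((7*6)*u(A(6), 6))*(-205) = ((7*6)*(-5))*(-205) = (42*(-5))*(-205) = -210*(-205) = 43050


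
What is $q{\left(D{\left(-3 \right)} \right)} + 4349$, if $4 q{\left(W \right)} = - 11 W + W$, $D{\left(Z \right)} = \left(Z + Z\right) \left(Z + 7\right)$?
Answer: $4409$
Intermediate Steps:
$D{\left(Z \right)} = 2 Z \left(7 + Z\right)$
$q{\left(W \right)} = - \frac{5 W}{2}$ ($q{\left(W \right)} = \frac{- 11 W + W}{4} = \frac{\left(-10\right) W}{4} = - \frac{5 W}{2}$)
$q{\left(D{\left(-3 \right)} \right)} + 4349 = - \frac{5 \cdot 2 \left(-3\right) \left(7 - 3\right)}{2} + 4349 = - \frac{5 \cdot 2 \left(-3\right) 4}{2} + 4349 = \left(- \frac{5}{2}\right) \left(-24\right) + 4349 = 60 + 4349 = 4409$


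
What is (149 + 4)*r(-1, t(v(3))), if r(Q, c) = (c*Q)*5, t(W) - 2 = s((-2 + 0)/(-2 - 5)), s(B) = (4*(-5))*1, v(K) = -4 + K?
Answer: 13770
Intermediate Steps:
s(B) = -20 (s(B) = -20*1 = -20)
t(W) = -18 (t(W) = 2 - 20 = -18)
r(Q, c) = 5*Q*c (r(Q, c) = (Q*c)*5 = 5*Q*c)
(149 + 4)*r(-1, t(v(3))) = (149 + 4)*(5*(-1)*(-18)) = 153*90 = 13770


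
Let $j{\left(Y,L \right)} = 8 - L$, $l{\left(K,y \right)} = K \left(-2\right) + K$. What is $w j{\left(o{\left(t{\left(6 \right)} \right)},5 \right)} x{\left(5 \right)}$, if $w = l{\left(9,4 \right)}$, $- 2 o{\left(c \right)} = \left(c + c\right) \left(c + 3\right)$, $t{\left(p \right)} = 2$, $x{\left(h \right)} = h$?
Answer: $-135$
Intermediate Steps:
$l{\left(K,y \right)} = - K$ ($l{\left(K,y \right)} = - 2 K + K = - K$)
$o{\left(c \right)} = - c \left(3 + c\right)$ ($o{\left(c \right)} = - \frac{\left(c + c\right) \left(c + 3\right)}{2} = - \frac{2 c \left(3 + c\right)}{2} = - c \left(3 + c\right)$)
$w = -9$ ($w = \left(-1\right) 9 = -9$)
$w j{\left(o{\left(t{\left(6 \right)} \right)},5 \right)} x{\left(5 \right)} = - 9 \left(8 - 5\right) 5 = \left(-9\right) 3 \cdot 5 = \left(-27\right) 5 = -135$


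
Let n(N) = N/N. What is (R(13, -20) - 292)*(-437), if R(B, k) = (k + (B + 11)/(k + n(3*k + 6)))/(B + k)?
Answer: 883936/7 ≈ 1.2628e+5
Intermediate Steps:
n(N) = 1
R(B, k) = (k + (11 + B)/(1 + k))/(B + k) (R(B, k) = (k + (B + 11)/(k + 1))/(B + k) = (k + (11 + B)/(1 + k))/(B + k))
(R(13, -20) - 292)*(-437) = ((11 + 13 - 20 + (-20)²)/(13 - 20 + (-20)² + 13*(-20)) - 292)*(-437) = ((11 + 13 - 20 + 400)/(13 - 20 + 400 - 260) - 292)*(-437) = (404/133 - 292)*(-437) = -38432/133*(-437) = 883936/7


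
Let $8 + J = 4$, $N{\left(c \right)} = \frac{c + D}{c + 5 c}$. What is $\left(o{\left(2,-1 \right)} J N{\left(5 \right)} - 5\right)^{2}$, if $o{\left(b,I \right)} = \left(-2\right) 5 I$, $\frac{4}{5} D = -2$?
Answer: $\frac{625}{9} \approx 69.444$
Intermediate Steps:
$D = - \frac{5}{2}$ ($D = \frac{5}{4} \left(-2\right) = - \frac{5}{2} \approx -2.5$)
$o{\left(b,I \right)} = - 10 I$
$N{\left(c \right)} = \frac{- \frac{5}{2} + c}{6 c}$ ($N{\left(c \right)} = \frac{c - \frac{5}{2}}{c + 5 c} = \frac{- \frac{5}{2} + c}{6 c}$)
$J = -4$ ($J = -8 + 4 = -4$)
$\left(o{\left(2,-1 \right)} J N{\left(5 \right)} - 5\right)^{2} = \left(\left(-10\right) \left(-1\right) \left(-4\right) \frac{-5 + 2 \cdot 5}{12 \cdot 5} - 5\right)^{2} = \left(10 \left(-4\right) \frac{1}{12} \cdot \frac{1}{5} \left(-5 + 10\right) - 5\right)^{2} = \left(- 40 \cdot \frac{1}{12} \cdot \frac{1}{5} \cdot 5 - 5\right)^{2} = \left(\left(-40\right) \frac{1}{12} - 5\right)^{2} = \left(- \frac{10}{3} - 5\right)^{2} = \left(- \frac{25}{3}\right)^{2} = \frac{625}{9}$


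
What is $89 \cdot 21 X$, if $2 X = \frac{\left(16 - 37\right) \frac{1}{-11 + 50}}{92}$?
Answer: $- \frac{13083}{2392} \approx -5.4695$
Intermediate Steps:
$X = - \frac{7}{2392}$ ($X = \frac{\frac{16 - 37}{-11 + 50} \cdot \frac{1}{92}}{2} = \frac{- \frac{21}{39} \cdot \frac{1}{92}}{2} = \frac{\left(-21\right) \frac{1}{39} \cdot \frac{1}{92}}{2} = \frac{\left(- \frac{7}{13}\right) \frac{1}{92}}{2} = \frac{1}{2} \left(- \frac{7}{1196}\right) = - \frac{7}{2392} \approx -0.0029264$)
$89 \cdot 21 X = 89 \cdot 21 \left(- \frac{7}{2392}\right) = 1869 \left(- \frac{7}{2392}\right) = - \frac{13083}{2392}$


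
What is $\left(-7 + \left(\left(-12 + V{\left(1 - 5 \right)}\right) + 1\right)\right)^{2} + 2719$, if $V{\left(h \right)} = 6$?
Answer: $2863$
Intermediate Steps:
$\left(-7 + \left(\left(-12 + V{\left(1 - 5 \right)}\right) + 1\right)\right)^{2} + 2719 = \left(-7 + \left(\left(-12 + 6\right) + 1\right)\right)^{2} + 2719 = \left(-7 + \left(-6 + 1\right)\right)^{2} + 2719 = \left(-7 - 5\right)^{2} + 2719 = \left(-12\right)^{2} + 2719 = 144 + 2719 = 2863$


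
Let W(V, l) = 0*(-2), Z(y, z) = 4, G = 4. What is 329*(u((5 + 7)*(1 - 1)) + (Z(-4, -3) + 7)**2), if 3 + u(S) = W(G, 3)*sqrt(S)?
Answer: 38822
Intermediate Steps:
W(V, l) = 0
u(S) = -3 (u(S) = -3 + 0*sqrt(S) = -3 + 0 = -3)
329*(u((5 + 7)*(1 - 1)) + (Z(-4, -3) + 7)**2) = 329*(-3 + (4 + 7)**2) = 329*(-3 + 11**2) = 329*(-3 + 121) = 329*118 = 38822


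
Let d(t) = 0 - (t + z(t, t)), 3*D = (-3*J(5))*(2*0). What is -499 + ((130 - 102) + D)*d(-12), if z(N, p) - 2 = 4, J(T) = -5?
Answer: -331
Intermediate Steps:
z(N, p) = 6 (z(N, p) = 2 + 4 = 6)
D = 0 (D = ((-3*(-5))*(2*0))/3 = (15*0)/3 = (1/3)*0 = 0)
d(t) = -6 - t (d(t) = 0 - (t + 6) = 0 - (6 + t) = 0 + (-6 - t) = -6 - t)
-499 + ((130 - 102) + D)*d(-12) = -499 + ((130 - 102) + 0)*(-6 - 1*(-12)) = -499 + (28 + 0)*(-6 + 12) = -499 + 28*6 = -499 + 168 = -331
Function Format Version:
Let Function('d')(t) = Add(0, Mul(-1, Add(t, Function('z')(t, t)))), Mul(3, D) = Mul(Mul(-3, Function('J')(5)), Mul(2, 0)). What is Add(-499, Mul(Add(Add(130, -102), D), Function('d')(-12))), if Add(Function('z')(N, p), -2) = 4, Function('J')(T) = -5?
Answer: -331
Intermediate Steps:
Function('z')(N, p) = 6 (Function('z')(N, p) = Add(2, 4) = 6)
D = 0 (D = Mul(Rational(1, 3), Mul(Mul(-3, -5), Mul(2, 0))) = Mul(Rational(1, 3), Mul(15, 0)) = Mul(Rational(1, 3), 0) = 0)
Function('d')(t) = Add(-6, Mul(-1, t)) (Function('d')(t) = Add(0, Mul(-1, Add(t, 6))) = Add(0, Mul(-1, Add(6, t))) = Add(0, Add(-6, Mul(-1, t))) = Add(-6, Mul(-1, t)))
Add(-499, Mul(Add(Add(130, -102), D), Function('d')(-12))) = Add(-499, Mul(Add(Add(130, -102), 0), Add(-6, Mul(-1, -12)))) = Add(-499, Mul(Add(28, 0), Add(-6, 12))) = Add(-499, Mul(28, 6)) = Add(-499, 168) = -331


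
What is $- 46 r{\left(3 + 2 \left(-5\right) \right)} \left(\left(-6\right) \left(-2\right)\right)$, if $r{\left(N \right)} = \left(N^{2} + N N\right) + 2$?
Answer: $-55200$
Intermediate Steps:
$r{\left(N \right)} = 2 + 2 N^{2}$ ($r{\left(N \right)} = \left(N^{2} + N^{2}\right) + 2 = 2 N^{2} + 2 = 2 + 2 N^{2}$)
$- 46 r{\left(3 + 2 \left(-5\right) \right)} \left(\left(-6\right) \left(-2\right)\right) = - 46 \left(2 + 2 \left(3 + 2 \left(-5\right)\right)^{2}\right) \left(\left(-6\right) \left(-2\right)\right) = - 46 \left(2 + 2 \left(3 - 10\right)^{2}\right) 12 = - 46 \left(2 + 2 \left(-7\right)^{2}\right) 12 = - 46 \left(2 + 2 \cdot 49\right) 12 = - 46 \left(2 + 98\right) 12 = \left(-46\right) 100 \cdot 12 = \left(-4600\right) 12 = -55200$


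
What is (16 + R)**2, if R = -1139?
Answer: 1261129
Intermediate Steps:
(16 + R)**2 = (16 - 1139)**2 = (-1123)**2 = 1261129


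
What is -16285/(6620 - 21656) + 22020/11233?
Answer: 514022125/168899388 ≈ 3.0434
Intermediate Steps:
-16285/(6620 - 21656) + 22020/11233 = -16285/(-15036) + 22020*(1/11233) = -16285*(-1/15036) + 22020/11233 = 16285/15036 + 22020/11233 = 514022125/168899388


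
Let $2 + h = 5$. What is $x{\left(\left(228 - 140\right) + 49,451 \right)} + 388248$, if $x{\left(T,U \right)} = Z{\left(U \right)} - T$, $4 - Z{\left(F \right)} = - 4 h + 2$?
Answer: $388125$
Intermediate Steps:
$h = 3$ ($h = -2 + 5 = 3$)
$Z{\left(F \right)} = 14$ ($Z{\left(F \right)} = 4 - \left(\left(-4\right) 3 + 2\right) = 4 - \left(-12 + 2\right) = 4 - -10 = 4 + 10 = 14$)
$x{\left(T,U \right)} = 14 - T$
$x{\left(\left(228 - 140\right) + 49,451 \right)} + 388248 = \left(14 - \left(\left(228 - 140\right) + 49\right)\right) + 388248 = \left(14 - \left(88 + 49\right)\right) + 388248 = \left(14 - 137\right) + 388248 = -123 + 388248 = 388125$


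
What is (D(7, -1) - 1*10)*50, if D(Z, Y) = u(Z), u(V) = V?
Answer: -150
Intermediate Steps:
D(Z, Y) = Z
(D(7, -1) - 1*10)*50 = (7 - 1*10)*50 = (7 - 10)*50 = -3*50 = -150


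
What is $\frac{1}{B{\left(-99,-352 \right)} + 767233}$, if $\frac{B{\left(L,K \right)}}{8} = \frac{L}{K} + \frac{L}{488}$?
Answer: $\frac{244}{187205005} \approx 1.3034 \cdot 10^{-6}$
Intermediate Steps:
$B{\left(L,K \right)} = \frac{L}{61} + \frac{8 L}{K}$ ($B{\left(L,K \right)} = 8 \left(\frac{L}{K} + \frac{L}{488}\right) = 8 \left(\frac{L}{488} + \frac{L}{K}\right) = \frac{L}{61} + \frac{8 L}{K}$)
$\frac{1}{B{\left(-99,-352 \right)} + 767233} = \frac{1}{\frac{1}{61} \left(-99\right) \frac{1}{-352} \left(488 - 352\right) + 767233} = \frac{1}{\frac{1}{61} \left(-99\right) \left(- \frac{1}{352}\right) 136 + 767233} = \frac{1}{\frac{153}{244} + 767233} = \frac{1}{\frac{187205005}{244}} = \frac{244}{187205005}$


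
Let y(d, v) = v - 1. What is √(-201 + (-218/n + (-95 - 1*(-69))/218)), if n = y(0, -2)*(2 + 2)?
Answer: I*√78251754/654 ≈ 13.526*I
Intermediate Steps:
y(d, v) = -1 + v
n = -12 (n = (-1 - 2)*(2 + 2) = -3*4 = -12)
√(-201 + (-218/n + (-95 - 1*(-69))/218)) = √(-201 + (-218/(-12) + (-95 - 1*(-69))/218)) = √(-201 + (-218*(-1/12) + (-95 + 69)*(1/218))) = √(-201 + (109/6 - 26*1/218)) = √(-201 + (109/6 - 13/109)) = √(-201 + 11803/654) = √(-119651/654) = I*√78251754/654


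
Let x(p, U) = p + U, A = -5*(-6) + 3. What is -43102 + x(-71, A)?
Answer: -43140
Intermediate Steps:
A = 33 (A = 30 + 3 = 33)
x(p, U) = U + p
-43102 + x(-71, A) = -43102 + (33 - 71) = -43102 - 38 = -43140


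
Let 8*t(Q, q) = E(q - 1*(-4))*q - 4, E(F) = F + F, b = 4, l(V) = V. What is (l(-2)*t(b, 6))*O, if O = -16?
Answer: 464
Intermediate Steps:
E(F) = 2*F
t(Q, q) = -½ + q*(8 + 2*q)/8 (t(Q, q) = ((2*(q - 1*(-4)))*q - 4)/8 = ((2*(q + 4))*q - 4)/8 = ((2*(4 + q))*q - 4)/8 = ((8 + 2*q)*q - 4)/8 = (q*(8 + 2*q) - 4)/8 = (-4 + q*(8 + 2*q))/8 = -½ + q*(8 + 2*q)/8)
(l(-2)*t(b, 6))*O = -2*(-½ + (¼)*6*(4 + 6))*(-16) = -2*(-½ + (¼)*6*10)*(-16) = -2*(-½ + 15)*(-16) = -2*29/2*(-16) = -29*(-16) = 464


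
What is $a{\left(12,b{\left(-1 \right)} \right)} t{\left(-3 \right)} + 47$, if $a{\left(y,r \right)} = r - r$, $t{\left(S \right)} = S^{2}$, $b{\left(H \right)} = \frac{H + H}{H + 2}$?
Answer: $47$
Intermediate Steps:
$b{\left(H \right)} = \frac{2 H}{2 + H}$
$a{\left(y,r \right)} = 0$
$a{\left(12,b{\left(-1 \right)} \right)} t{\left(-3 \right)} + 47 = 0 \left(-3\right)^{2} + 47 = 0 \cdot 9 + 47 = 0 + 47 = 47$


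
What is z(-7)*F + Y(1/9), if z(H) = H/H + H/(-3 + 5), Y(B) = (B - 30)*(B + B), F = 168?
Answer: -34558/81 ≈ -426.64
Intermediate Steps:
Y(B) = 2*B*(-30 + B) (Y(B) = (-30 + B)*(2*B) = 2*B*(-30 + B))
z(H) = 1 + H/2
z(-7)*F + Y(1/9) = (1 + (1/2)*(-7))*168 + 2*(-30 + 1/9)/9 = (1 - 7/2)*168 + 2*(1/9)*(-30 + 1/9) = -5/2*168 + 2*(1/9)*(-269/9) = -420 - 538/81 = -34558/81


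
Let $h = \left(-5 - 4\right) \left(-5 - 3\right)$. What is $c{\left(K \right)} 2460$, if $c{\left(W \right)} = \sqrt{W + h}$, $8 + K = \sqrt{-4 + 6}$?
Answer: $2460 \sqrt{64 + \sqrt{2}} \approx 19896.0$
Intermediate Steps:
$h = 72$ ($h = - 9 \left(-5 - 3\right) = \left(-9\right) \left(-8\right) = 72$)
$K = -8 + \sqrt{2}$ ($K = -8 + \sqrt{-4 + 6} = -8 + \sqrt{2} \approx -6.5858$)
$c{\left(W \right)} = \sqrt{72 + W}$ ($c{\left(W \right)} = \sqrt{W + 72} = \sqrt{72 + W}$)
$c{\left(K \right)} 2460 = \sqrt{72 - \left(8 - \sqrt{2}\right)} 2460 = \sqrt{64 + \sqrt{2}} \cdot 2460 = 2460 \sqrt{64 + \sqrt{2}}$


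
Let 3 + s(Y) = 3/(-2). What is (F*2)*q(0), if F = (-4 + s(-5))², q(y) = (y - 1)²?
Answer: 289/2 ≈ 144.50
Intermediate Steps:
q(y) = (-1 + y)²
s(Y) = -9/2 (s(Y) = -3 + 3/(-2) = -3 + 3*(-½) = -3 - 3/2 = -9/2)
F = 289/4 (F = (-4 - 9/2)² = (-17/2)² = 289/4 ≈ 72.250)
(F*2)*q(0) = ((289/4)*2)*(-1 + 0)² = (289/2)*(-1)² = (289/2)*1 = 289/2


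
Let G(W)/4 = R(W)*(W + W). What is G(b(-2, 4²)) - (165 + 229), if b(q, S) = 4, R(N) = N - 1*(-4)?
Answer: -138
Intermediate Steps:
R(N) = 4 + N (R(N) = N + 4 = 4 + N)
G(W) = 8*W*(4 + W) (G(W) = 4*((4 + W)*(W + W)) = 4*((4 + W)*(2*W)) = 4*(2*W*(4 + W)) = 8*W*(4 + W))
G(b(-2, 4²)) - (165 + 229) = 8*4*(4 + 4) - (165 + 229) = 8*4*8 - 1*394 = 256 - 394 = -138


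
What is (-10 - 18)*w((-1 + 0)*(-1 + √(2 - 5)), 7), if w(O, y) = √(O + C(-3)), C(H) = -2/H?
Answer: -28*√(15 - 9*I*√3)/3 ≈ -39.945 + 16.998*I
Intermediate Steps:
w(O, y) = √(⅔ + O) (w(O, y) = √(O - 2/(-3)) = √(O - 2*(-⅓)) = √(O + ⅔) = √(⅔ + O))
(-10 - 18)*w((-1 + 0)*(-1 + √(2 - 5)), 7) = (-10 - 18)*(√(6 + 9*((-1 + 0)*(-1 + √(2 - 5))))/3) = -28*√(6 + 9*(-(-1 + √(-3))))/3 = -28*√(6 + 9*(-(-1 + I*√3)))/3 = -28*√(6 + 9*(1 - I*√3))/3 = -28*√(6 + (9 - 9*I*√3))/3 = -28*√(15 - 9*I*√3)/3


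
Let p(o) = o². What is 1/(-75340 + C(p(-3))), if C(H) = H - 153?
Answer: -1/75484 ≈ -1.3248e-5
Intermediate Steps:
C(H) = -153 + H
1/(-75340 + C(p(-3))) = 1/(-75340 + (-153 + (-3)²)) = 1/(-75340 + (-153 + 9)) = 1/(-75340 - 144) = 1/(-75484) = -1/75484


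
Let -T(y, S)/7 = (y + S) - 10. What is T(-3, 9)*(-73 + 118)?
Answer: 1260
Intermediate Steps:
T(y, S) = 70 - 7*S - 7*y (T(y, S) = -7*((y + S) - 10) = -7*((S + y) - 10) = -7*(-10 + S + y) = 70 - 7*S - 7*y)
T(-3, 9)*(-73 + 118) = (70 - 7*9 - 7*(-3))*(-73 + 118) = (70 - 63 + 21)*45 = 28*45 = 1260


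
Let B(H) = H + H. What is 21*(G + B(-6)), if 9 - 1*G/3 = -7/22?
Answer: 7371/22 ≈ 335.05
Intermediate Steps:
G = 615/22 (G = 27 - (-21)/22 = 27 - 3*(-7/22) = 27 + 21/22 = 615/22 ≈ 27.955)
B(H) = 2*H
21*(G + B(-6)) = 21*(615/22 + 2*(-6)) = 21*(615/22 - 12) = 21*(351/22) = 7371/22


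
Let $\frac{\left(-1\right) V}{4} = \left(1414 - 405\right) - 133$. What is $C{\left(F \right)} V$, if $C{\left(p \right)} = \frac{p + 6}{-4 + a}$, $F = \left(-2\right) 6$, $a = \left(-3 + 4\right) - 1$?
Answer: $-5256$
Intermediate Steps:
$a = 0$ ($a = 1 - 1 = 0$)
$F = -12$
$C{\left(p \right)} = - \frac{3}{2} - \frac{p}{4}$ ($C{\left(p \right)} = \frac{p + 6}{-4 + 0} = \frac{6 + p}{-4} = \left(6 + p\right) \left(- \frac{1}{4}\right) = - \frac{3}{2} - \frac{p}{4}$)
$V = -3504$ ($V = - 4 \left(\left(1414 - 405\right) - 133\right) = - 4 \left(1009 - 133\right) = \left(-4\right) 876 = -3504$)
$C{\left(F \right)} V = \left(- \frac{3}{2} - -3\right) \left(-3504\right) = \left(- \frac{3}{2} + 3\right) \left(-3504\right) = \frac{3}{2} \left(-3504\right) = -5256$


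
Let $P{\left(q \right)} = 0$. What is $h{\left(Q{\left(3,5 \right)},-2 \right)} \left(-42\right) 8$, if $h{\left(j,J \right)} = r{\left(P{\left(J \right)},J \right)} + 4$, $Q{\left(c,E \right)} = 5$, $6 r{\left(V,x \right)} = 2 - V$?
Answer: $-1456$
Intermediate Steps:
$r{\left(V,x \right)} = \frac{1}{3} - \frac{V}{6}$ ($r{\left(V,x \right)} = \frac{2 - V}{6} = \frac{1}{3} - \frac{V}{6}$)
$h{\left(j,J \right)} = \frac{13}{3}$ ($h{\left(j,J \right)} = \left(\frac{1}{3} - 0\right) + 4 = \left(\frac{1}{3} + 0\right) + 4 = \frac{1}{3} + 4 = \frac{13}{3}$)
$h{\left(Q{\left(3,5 \right)},-2 \right)} \left(-42\right) 8 = \frac{13}{3} \left(-42\right) 8 = \left(-182\right) 8 = -1456$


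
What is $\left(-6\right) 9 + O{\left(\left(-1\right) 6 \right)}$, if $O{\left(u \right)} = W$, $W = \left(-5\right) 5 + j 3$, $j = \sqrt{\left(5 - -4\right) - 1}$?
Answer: $-79 + 6 \sqrt{2} \approx -70.515$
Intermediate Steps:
$j = 2 \sqrt{2}$ ($j = \sqrt{\left(5 + 4\right) - 1} = \sqrt{9 - 1} = \sqrt{8} = 2 \sqrt{2} \approx 2.8284$)
$W = -25 + 6 \sqrt{2}$ ($W = \left(-5\right) 5 + 2 \sqrt{2} \cdot 3 = -25 + 6 \sqrt{2} \approx -16.515$)
$O{\left(u \right)} = -25 + 6 \sqrt{2}$
$\left(-6\right) 9 + O{\left(\left(-1\right) 6 \right)} = \left(-6\right) 9 - \left(25 - 6 \sqrt{2}\right) = -54 - \left(25 - 6 \sqrt{2}\right) = -79 + 6 \sqrt{2}$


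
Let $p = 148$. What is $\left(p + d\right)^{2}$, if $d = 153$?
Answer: $90601$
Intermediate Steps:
$\left(p + d\right)^{2} = \left(148 + 153\right)^{2} = 301^{2} = 90601$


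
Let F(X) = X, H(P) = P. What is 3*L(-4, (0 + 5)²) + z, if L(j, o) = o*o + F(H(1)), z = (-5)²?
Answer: 1903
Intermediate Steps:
z = 25
L(j, o) = 1 + o² (L(j, o) = o*o + 1 = o² + 1 = 1 + o²)
3*L(-4, (0 + 5)²) + z = 3*(1 + ((0 + 5)²)²) + 25 = 3*(1 + (5²)²) + 25 = 3*(1 + 25²) + 25 = 3*(1 + 625) + 25 = 3*626 + 25 = 1878 + 25 = 1903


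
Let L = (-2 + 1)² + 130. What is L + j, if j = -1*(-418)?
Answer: 549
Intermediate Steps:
j = 418
L = 131 (L = (-1)² + 130 = 1 + 130 = 131)
L + j = 131 + 418 = 549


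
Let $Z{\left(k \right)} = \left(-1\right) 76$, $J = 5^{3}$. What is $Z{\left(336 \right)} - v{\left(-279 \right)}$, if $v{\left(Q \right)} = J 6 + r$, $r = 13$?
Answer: $-839$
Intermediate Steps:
$J = 125$
$v{\left(Q \right)} = 763$ ($v{\left(Q \right)} = 125 \cdot 6 + 13 = 750 + 13 = 763$)
$Z{\left(k \right)} = -76$
$Z{\left(336 \right)} - v{\left(-279 \right)} = -76 - 763 = -839$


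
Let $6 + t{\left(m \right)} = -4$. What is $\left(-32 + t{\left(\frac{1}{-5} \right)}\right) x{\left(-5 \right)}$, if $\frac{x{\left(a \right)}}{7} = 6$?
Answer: $-1764$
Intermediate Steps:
$x{\left(a \right)} = 42$ ($x{\left(a \right)} = 7 \cdot 6 = 42$)
$t{\left(m \right)} = -10$ ($t{\left(m \right)} = -6 - 4 = -10$)
$\left(-32 + t{\left(\frac{1}{-5} \right)}\right) x{\left(-5 \right)} = \left(-32 - 10\right) 42 = \left(-42\right) 42 = -1764$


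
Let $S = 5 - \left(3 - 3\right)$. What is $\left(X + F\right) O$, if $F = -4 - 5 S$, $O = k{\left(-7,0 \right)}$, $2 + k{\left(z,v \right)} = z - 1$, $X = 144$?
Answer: $-1150$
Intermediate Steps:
$S = 5$ ($S = 5 - 0 = 5 + 0 = 5$)
$k{\left(z,v \right)} = -3 + z$ ($k{\left(z,v \right)} = -2 + \left(z - 1\right) = -2 + \left(-1 + z\right) = -3 + z$)
$O = -10$ ($O = -3 - 7 = -10$)
$F = -29$ ($F = -4 - 25 = -29$)
$\left(X + F\right) O = \left(144 - 29\right) \left(-10\right) = 115 \left(-10\right) = -1150$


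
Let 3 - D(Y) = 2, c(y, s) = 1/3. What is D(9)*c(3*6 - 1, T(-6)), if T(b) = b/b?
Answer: ⅓ ≈ 0.33333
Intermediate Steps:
T(b) = 1
c(y, s) = ⅓
D(Y) = 1 (D(Y) = 3 - 1*2 = 3 - 2 = 1)
D(9)*c(3*6 - 1, T(-6)) = 1*(⅓) = ⅓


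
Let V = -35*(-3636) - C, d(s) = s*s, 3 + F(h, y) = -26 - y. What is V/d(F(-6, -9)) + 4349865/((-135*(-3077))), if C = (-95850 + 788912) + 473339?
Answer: -28660935313/11077200 ≈ -2587.4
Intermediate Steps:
F(h, y) = -29 - y (F(h, y) = -3 + (-26 - y) = -29 - y)
d(s) = s²
C = 1166401 (C = 693062 + 473339 = 1166401)
V = -1039141 (V = -35*(-3636) - 1*1166401 = 127260 - 1166401 = -1039141)
V/d(F(-6, -9)) + 4349865/((-135*(-3077))) = -1039141/(-29 - 1*(-9))² + 4349865/((-135*(-3077))) = -1039141/(-29 + 9)² + 4349865/415395 = -1039141/((-20)²) + 4349865*(1/415395) = -1039141/400 + 289991/27693 = -28660935313/11077200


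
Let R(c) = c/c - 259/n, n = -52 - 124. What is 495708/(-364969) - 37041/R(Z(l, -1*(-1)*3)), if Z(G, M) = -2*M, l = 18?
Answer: -793175792428/52920505 ≈ -14988.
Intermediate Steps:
n = -176
R(c) = 435/176 (R(c) = c/c - 259/(-176) = 1 - 259*(-1/176) = 1 + 259/176 = 435/176)
495708/(-364969) - 37041/R(Z(l, -1*(-1)*3)) = 495708/(-364969) - 37041/435/176 = 495708*(-1/364969) - 37041*176/435 = -495708/364969 - 2173072/145 = -793175792428/52920505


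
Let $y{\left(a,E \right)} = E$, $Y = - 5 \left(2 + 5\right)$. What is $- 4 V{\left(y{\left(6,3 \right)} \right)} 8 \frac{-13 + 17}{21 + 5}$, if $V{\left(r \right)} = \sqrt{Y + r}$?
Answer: $- \frac{256 i \sqrt{2}}{13} \approx - 27.849 i$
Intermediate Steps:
$Y = -35$ ($Y = \left(-5\right) 7 = -35$)
$V{\left(r \right)} = \sqrt{-35 + r}$
$- 4 V{\left(y{\left(6,3 \right)} \right)} 8 \frac{-13 + 17}{21 + 5} = - 4 \sqrt{-35 + 3} \cdot 8 \frac{-13 + 17}{21 + 5} = - 4 \sqrt{-32} \cdot 8 \cdot \frac{4}{26} = - 4 \cdot 4 i \sqrt{2} \cdot 8 \cdot 4 \cdot \frac{1}{26} = - 4 \cdot 32 i \sqrt{2} \cdot \frac{2}{13} = - 128 i \sqrt{2} \cdot \frac{2}{13} = - \frac{256 i \sqrt{2}}{13}$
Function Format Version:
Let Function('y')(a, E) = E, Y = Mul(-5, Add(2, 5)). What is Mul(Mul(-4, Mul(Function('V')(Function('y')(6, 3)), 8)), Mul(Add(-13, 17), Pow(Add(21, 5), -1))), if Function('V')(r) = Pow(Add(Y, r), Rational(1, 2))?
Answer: Mul(Rational(-256, 13), I, Pow(2, Rational(1, 2))) ≈ Mul(-27.849, I)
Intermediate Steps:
Y = -35 (Y = Mul(-5, 7) = -35)
Function('V')(r) = Pow(Add(-35, r), Rational(1, 2))
Mul(Mul(-4, Mul(Function('V')(Function('y')(6, 3)), 8)), Mul(Add(-13, 17), Pow(Add(21, 5), -1))) = Mul(Mul(-4, Mul(Pow(Add(-35, 3), Rational(1, 2)), 8)), Mul(Add(-13, 17), Pow(Add(21, 5), -1))) = Mul(Mul(-4, Mul(Pow(-32, Rational(1, 2)), 8)), Mul(4, Pow(26, -1))) = Mul(Mul(-4, Mul(Mul(4, I, Pow(2, Rational(1, 2))), 8)), Mul(4, Rational(1, 26))) = Mul(Mul(-4, Mul(32, I, Pow(2, Rational(1, 2)))), Rational(2, 13)) = Mul(Mul(-128, I, Pow(2, Rational(1, 2))), Rational(2, 13)) = Mul(Rational(-256, 13), I, Pow(2, Rational(1, 2)))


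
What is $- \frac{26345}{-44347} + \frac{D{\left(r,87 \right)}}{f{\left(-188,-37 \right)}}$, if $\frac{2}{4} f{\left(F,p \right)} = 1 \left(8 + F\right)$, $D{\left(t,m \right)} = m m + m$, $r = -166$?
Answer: $- \frac{13751518}{665205} \approx -20.673$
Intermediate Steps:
$D{\left(t,m \right)} = m + m^{2}$ ($D{\left(t,m \right)} = m^{2} + m = m + m^{2}$)
$f{\left(F,p \right)} = 16 + 2 F$ ($f{\left(F,p \right)} = 2 \cdot 1 \left(8 + F\right) = 2 \left(8 + F\right) = 16 + 2 F$)
$- \frac{26345}{-44347} + \frac{D{\left(r,87 \right)}}{f{\left(-188,-37 \right)}} = - \frac{26345}{-44347} + \frac{87 \left(1 + 87\right)}{16 + 2 \left(-188\right)} = \left(-26345\right) \left(- \frac{1}{44347}\right) + \frac{87 \cdot 88}{16 - 376} = \frac{26345}{44347} + \frac{7656}{-360} = \frac{26345}{44347} + 7656 \left(- \frac{1}{360}\right) = \frac{26345}{44347} - \frac{319}{15} = - \frac{13751518}{665205}$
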